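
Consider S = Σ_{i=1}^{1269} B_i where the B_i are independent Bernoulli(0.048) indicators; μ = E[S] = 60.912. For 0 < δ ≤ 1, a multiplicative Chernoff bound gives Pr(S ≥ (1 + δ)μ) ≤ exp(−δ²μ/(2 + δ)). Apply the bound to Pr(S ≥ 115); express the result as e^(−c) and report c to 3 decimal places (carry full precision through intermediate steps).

Write 115 = (1 + δ)μ, so δ = 115/60.912 − 1 = 0.8879695…
Then the exponent is δ²μ/(2 + δ) = (115 − μ)² / (μ·(2 + δ)) = 16.630541.

16.631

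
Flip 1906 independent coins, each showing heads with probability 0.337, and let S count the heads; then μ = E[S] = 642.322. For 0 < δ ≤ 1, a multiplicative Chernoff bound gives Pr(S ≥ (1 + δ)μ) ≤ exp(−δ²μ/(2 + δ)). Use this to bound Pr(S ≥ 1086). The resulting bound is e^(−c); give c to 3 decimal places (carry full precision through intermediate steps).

113.897

Write 1086 = (1 + δ)μ, so δ = 1086/642.322 − 1 = 0.6907408…
Then the exponent is δ²μ/(2 + δ) = (1086 − μ)² / (μ·(2 + δ)) = 113.896697.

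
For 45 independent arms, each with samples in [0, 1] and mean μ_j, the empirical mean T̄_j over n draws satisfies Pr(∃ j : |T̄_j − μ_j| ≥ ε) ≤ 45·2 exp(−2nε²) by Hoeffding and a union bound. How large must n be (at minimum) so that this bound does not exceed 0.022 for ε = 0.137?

Need 2·45·exp(−2nε²) ≤ 0.022, i.e. exp(−2nε²) ≤ 0.022/90.
So 2nε² ≥ ln(90/0.022) = 8.316522.
Hence n ≥ 8.316522/(2·0.137²) = 221.549.
The smallest integer n is 222.

222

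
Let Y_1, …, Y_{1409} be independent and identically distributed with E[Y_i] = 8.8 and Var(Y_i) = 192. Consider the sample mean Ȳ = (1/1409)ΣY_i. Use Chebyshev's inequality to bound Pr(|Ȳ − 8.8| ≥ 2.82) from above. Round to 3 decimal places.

Var(Ȳ) = Var(Y_i)/n = 192/1409 = 0.13627.
Chebyshev: Pr(|Ȳ − 8.8| ≥ 2.82) ≤ Var(Ȳ)/(2.82)² = 192/(1409·2.82²) = 0.0171.

0.017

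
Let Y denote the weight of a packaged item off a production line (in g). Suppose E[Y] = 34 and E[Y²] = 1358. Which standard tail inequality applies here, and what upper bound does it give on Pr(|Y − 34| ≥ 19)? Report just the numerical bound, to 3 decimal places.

The first two moments determine the variance, so Chebyshev's inequality is the sharpest standard bound available.
Var(Y) = E[Y²] − (E[Y])² = 1358 − 1156 = 202.
Chebyshev's inequality: Pr(|Y − μ| ≥ t) ≤ Var(Y)/t² = 202/361 = 0.5596.

0.560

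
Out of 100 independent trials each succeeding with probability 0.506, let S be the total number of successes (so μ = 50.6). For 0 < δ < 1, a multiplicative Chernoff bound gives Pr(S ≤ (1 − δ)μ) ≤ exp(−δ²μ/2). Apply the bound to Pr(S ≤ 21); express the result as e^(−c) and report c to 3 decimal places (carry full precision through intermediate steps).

Write 21 = (1 − δ)μ, so δ = 1 − 21/50.6 = 0.5849802…
Then the exponent is δ²μ/2 = (μ − 21)²/(2μ) = 8.657708.

8.658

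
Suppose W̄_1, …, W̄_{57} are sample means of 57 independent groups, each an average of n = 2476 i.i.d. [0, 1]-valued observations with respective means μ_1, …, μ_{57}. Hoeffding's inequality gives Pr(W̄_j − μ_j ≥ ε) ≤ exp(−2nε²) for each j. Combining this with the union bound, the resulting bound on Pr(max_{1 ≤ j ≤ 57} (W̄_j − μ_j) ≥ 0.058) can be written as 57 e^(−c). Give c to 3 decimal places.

16.659

Union bound over the 57 events: Pr(max_{1 ≤ j ≤ 57} (W̄_j − μ_j) ≥ 0.058) ≤ 57·exp(−2nε²) = 57 exp(−2·2476·0.058²).
So c = 2·2476·0.058² = 16.6585.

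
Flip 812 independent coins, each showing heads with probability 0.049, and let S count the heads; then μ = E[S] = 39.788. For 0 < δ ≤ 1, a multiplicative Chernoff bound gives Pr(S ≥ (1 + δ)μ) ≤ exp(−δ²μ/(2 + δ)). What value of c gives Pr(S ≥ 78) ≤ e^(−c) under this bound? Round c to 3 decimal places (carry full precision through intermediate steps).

12.396

Write 78 = (1 + δ)μ, so δ = 78/39.788 − 1 = 0.9603901…
Then the exponent is δ²μ/(2 + δ) = (78 − μ)² / (μ·(2 + δ)) = 12.396483.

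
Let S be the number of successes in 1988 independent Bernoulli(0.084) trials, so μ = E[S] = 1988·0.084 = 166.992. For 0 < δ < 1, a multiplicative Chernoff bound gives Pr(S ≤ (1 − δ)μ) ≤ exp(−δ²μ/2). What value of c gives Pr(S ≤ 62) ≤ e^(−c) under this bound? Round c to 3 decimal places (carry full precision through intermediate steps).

33.006

Write 62 = (1 − δ)μ, so δ = 1 − 62/166.992 = 0.6287247…
Then the exponent is δ²μ/2 = (μ − 62)²/(2μ) = 33.005533.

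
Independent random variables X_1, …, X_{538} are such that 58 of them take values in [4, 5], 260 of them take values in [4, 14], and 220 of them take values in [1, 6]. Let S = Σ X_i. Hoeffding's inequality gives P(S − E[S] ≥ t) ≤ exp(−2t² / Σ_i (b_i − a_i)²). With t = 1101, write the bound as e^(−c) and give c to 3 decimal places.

Σ(b_i − a_i)² = 58·1² + 260·10² + 220·5² = 31558.
c = 2t² / 31558 = 2·1101² / 31558 = 76.8237.

76.824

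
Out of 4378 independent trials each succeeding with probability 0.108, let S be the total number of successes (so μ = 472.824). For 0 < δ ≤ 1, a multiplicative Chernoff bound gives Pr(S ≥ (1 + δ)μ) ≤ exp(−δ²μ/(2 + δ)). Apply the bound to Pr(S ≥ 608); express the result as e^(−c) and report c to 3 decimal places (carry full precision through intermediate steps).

16.906

Write 608 = (1 + δ)μ, so δ = 608/472.824 − 1 = 0.2858907…
Then the exponent is δ²μ/(2 + δ) = (608 − μ)² / (μ·(2 + δ)) = 16.906130.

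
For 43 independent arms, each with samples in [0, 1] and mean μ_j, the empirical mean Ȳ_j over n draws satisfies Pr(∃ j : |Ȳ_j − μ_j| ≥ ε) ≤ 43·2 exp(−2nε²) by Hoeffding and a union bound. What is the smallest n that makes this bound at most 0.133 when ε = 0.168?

115

Need 2·43·exp(−2nε²) ≤ 0.133, i.e. exp(−2nε²) ≤ 0.133/86.
So 2nε² ≥ ln(86/0.133) = 6.471753.
Hence n ≥ 6.471753/(2·0.168²) = 114.650.
The smallest integer n is 115.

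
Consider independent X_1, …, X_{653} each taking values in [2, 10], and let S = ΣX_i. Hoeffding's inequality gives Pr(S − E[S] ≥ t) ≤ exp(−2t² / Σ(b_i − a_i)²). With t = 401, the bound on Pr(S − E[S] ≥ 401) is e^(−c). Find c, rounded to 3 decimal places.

Σ(b_i − a_i)² = 653·(8)² = 41792.
c = 2t²/41792 = 2·401²/41792 = 7.6953.

7.695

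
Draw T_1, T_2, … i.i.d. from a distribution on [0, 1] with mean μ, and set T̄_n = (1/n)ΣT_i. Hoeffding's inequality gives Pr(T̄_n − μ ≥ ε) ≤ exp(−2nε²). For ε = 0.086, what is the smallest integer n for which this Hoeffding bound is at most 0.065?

185

Require exp(−2nε²) ≤ 0.065, i.e. 2nε² ≥ ln(1/0.065) = 2.733368.
So n ≥ 2.733368 / (2·0.086²) = 184.787.
The smallest integer n is 185.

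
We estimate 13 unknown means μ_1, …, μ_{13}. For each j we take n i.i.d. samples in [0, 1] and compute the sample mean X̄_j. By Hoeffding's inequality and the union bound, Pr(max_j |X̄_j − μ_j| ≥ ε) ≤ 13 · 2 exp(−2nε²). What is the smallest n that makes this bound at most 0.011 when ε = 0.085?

538

Need 2·13·exp(−2nε²) ≤ 0.011, i.e. exp(−2nε²) ≤ 0.011/26.
So 2nε² ≥ ln(26/0.011) = 7.767957.
Hence n ≥ 7.767957/(2·0.085²) = 537.575.
The smallest integer n is 538.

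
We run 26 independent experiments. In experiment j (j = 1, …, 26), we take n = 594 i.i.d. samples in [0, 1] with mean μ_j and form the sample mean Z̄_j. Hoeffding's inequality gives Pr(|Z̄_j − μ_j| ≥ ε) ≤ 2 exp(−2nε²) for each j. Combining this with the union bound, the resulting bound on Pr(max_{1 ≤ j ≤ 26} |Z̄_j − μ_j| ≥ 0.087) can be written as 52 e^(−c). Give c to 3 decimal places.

8.992

Union bound over the 26 events: Pr(max_{1 ≤ j ≤ 26} |Z̄_j − μ_j| ≥ 0.087) ≤ 26·2·exp(−2nε²) = 52 exp(−2·594·0.087²).
So c = 2·594·0.087² = 8.9920.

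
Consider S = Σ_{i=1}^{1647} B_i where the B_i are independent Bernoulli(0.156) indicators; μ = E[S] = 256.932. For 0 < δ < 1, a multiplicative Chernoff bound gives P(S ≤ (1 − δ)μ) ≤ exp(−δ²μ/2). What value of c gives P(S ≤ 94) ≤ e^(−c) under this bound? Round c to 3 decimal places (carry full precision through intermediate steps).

Write 94 = (1 − δ)μ, so δ = 1 − 94/256.932 = 0.6341444…
Then the exponent is δ²μ/2 = (μ − 94)²/(2μ) = 51.661211.

51.661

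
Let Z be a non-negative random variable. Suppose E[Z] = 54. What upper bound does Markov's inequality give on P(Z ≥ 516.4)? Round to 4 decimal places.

Markov's inequality: for a non-negative random variable, P(Z ≥ a) ≤ E[Z]/a.
Here E[Z] = 54 and a = 516.4, so the bound is 54/516.4 = 0.1046.

0.1046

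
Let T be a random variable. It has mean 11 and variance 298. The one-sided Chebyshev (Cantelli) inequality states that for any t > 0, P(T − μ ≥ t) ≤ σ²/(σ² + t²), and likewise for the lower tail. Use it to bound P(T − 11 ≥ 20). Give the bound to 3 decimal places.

0.427

Here σ² = 298 and t = 20, so σ² + t² = 698.
Cantelli's bound: 298/698 = 0.4269.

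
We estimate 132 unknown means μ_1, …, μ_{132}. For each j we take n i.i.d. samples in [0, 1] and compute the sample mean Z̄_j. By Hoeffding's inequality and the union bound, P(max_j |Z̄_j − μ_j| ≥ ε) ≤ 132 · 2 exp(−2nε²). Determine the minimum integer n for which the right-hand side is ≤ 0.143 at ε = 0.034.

3253

Need 2·132·exp(−2nε²) ≤ 0.143, i.e. exp(−2nε²) ≤ 0.143/264.
So 2nε² ≥ ln(264/0.143) = 7.520860.
Hence n ≥ 7.520860/(2·0.034²) = 3252.967.
The smallest integer n is 3253.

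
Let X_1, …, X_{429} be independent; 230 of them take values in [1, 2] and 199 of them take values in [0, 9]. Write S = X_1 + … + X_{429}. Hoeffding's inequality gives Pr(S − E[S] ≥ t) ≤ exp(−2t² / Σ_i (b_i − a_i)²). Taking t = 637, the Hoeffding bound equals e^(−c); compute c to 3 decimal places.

49.638

Σ(b_i − a_i)² = 230·1² + 199·9² = 16349.
c = 2t² / 16349 = 2·637² / 16349 = 49.6384.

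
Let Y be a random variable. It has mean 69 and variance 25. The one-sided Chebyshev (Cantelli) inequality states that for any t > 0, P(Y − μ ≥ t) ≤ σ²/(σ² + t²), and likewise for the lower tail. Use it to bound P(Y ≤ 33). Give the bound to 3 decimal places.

0.019

Here σ² = 25 and t = 36, so σ² + t² = 1321.
Cantelli's bound: 25/1321 = 0.0189.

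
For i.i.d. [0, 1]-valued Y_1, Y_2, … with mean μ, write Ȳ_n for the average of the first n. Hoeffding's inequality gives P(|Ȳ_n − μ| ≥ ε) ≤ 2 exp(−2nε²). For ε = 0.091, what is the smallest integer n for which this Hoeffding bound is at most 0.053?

220

Require 2·exp(−2nε²) ≤ 0.053, i.e. 2nε² ≥ ln(2/0.053) = 3.630611.
So n ≥ 3.630611 / (2·0.091²) = 219.213.
The smallest integer n is 220.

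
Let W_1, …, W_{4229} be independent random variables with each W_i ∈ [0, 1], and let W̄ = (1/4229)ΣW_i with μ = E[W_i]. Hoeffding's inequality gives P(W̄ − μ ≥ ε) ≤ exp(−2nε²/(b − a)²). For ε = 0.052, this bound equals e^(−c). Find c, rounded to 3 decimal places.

c = 2nε²/(b − a)² = 2·4229·0.052² / 1² = 22.8704.

22.870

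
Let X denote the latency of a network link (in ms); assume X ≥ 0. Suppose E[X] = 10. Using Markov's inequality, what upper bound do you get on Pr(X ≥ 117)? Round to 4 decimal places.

Markov's inequality: for a non-negative random variable, Pr(X ≥ a) ≤ E[X]/a.
Here E[X] = 10 and a = 117, so the bound is 10/117 = 0.0855.

0.0855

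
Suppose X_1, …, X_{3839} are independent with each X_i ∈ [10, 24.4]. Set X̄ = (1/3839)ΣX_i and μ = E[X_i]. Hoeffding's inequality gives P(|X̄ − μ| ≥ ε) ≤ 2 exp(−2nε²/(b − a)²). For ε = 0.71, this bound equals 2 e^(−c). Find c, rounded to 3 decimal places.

18.666

c = 2nε²/(b − a)² = 2·3839·0.71² / 14.4² = 18.6655.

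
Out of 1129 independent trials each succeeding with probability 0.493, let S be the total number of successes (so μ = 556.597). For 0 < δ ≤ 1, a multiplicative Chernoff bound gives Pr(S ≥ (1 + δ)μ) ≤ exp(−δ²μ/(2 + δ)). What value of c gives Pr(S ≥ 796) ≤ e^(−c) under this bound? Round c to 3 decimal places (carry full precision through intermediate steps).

Write 796 = (1 + δ)μ, so δ = 796/556.597 − 1 = 0.4301191…
Then the exponent is δ²μ/(2 + δ) = (796 − μ)² / (μ·(2 + δ)) = 42.373151.

42.373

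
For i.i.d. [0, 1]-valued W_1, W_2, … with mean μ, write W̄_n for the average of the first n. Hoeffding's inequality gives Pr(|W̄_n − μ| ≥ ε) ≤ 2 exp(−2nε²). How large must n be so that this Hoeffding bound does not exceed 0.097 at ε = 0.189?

43

Require 2·exp(−2nε²) ≤ 0.097, i.e. 2nε² ≥ ln(2/0.097) = 3.026191.
So n ≥ 3.026191 / (2·0.189²) = 42.359.
The smallest integer n is 43.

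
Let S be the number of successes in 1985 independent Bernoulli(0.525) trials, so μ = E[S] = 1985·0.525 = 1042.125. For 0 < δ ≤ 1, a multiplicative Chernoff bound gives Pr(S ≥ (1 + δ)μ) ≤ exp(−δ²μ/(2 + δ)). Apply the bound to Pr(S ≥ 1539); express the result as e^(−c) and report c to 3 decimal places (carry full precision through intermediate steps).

Write 1539 = (1 + δ)μ, so δ = 1539/1042.125 − 1 = 0.4767902…
Then the exponent is δ²μ/(2 + δ) = (1539 − μ)² / (μ·(2 + δ)) = 95.650062.

95.650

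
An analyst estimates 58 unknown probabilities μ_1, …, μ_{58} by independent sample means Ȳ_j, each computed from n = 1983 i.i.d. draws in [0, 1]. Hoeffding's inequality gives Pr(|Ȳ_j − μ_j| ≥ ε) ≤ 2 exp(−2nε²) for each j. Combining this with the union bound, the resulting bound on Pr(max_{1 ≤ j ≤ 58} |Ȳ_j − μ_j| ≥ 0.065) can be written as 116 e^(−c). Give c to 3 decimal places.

Union bound over the 58 events: Pr(max_{1 ≤ j ≤ 58} |Ȳ_j − μ_j| ≥ 0.065) ≤ 58·2·exp(−2nε²) = 116 exp(−2·1983·0.065²).
So c = 2·1983·0.065² = 16.7564.

16.756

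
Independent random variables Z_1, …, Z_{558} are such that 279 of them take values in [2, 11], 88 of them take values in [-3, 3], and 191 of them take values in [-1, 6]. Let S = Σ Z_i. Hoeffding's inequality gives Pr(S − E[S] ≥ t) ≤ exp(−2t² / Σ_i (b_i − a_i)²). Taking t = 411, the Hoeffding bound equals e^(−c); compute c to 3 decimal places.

9.618

Σ(b_i − a_i)² = 279·9² + 88·6² + 191·7² = 35126.
c = 2t² / 35126 = 2·411² / 35126 = 9.6180.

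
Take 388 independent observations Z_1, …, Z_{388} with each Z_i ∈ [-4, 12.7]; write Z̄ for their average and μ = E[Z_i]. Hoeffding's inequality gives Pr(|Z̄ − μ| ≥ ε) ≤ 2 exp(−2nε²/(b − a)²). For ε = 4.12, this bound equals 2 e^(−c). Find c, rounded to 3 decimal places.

47.231

c = 2nε²/(b − a)² = 2·388·4.12² / 16.7² = 47.2306.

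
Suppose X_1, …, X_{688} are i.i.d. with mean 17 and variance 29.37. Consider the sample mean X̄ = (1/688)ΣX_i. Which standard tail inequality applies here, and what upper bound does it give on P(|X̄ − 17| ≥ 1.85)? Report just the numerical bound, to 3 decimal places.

0.012

With mean and variance of each term known, Chebyshev's inequality bounds the deviation of the sum (or sample mean).
Var(X̄) = Var(X_i)/n = 29.37/688 = 0.042689.
Chebyshev: P(|X̄ − 17| ≥ 1.85) ≤ Var(X̄)/(1.85)² = 29.37/(688·1.85²) = 0.0125.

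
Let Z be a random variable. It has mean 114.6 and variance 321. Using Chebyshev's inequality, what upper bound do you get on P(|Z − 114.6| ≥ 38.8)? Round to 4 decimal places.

0.2132

Chebyshev: P(|Z − μ| ≥ t) ≤ Var(Z)/t².
Bound = 321 / 1505.44 = 0.2132.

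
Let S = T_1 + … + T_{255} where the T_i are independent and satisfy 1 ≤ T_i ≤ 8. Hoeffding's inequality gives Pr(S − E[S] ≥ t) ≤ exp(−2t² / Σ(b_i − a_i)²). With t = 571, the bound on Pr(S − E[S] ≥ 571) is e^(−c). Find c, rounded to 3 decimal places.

Σ(b_i − a_i)² = 255·(7)² = 12495.
c = 2t²/12495 = 2·571²/12495 = 52.1874.

52.187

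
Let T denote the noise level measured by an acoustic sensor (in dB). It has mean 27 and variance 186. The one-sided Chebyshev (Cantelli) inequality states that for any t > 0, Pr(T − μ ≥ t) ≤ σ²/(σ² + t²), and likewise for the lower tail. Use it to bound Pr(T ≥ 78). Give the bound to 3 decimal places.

Here σ² = 186 and t = 51, so σ² + t² = 2787.
Cantelli's bound: 186/2787 = 0.0667.

0.067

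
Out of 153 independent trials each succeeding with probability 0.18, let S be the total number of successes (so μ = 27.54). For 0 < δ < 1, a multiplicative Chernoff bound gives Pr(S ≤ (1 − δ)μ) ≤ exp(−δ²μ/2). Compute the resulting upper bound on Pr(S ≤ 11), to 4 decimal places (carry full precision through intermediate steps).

0.0070

Write 11 = (1 − δ)μ, so δ = 1 − 11/27.54 = 0.600581…
Then the exponent is δ²μ/2 = (μ − 11)²/(2μ) = 4.966805.
Bound = exp(−4.966805) = 0.00697.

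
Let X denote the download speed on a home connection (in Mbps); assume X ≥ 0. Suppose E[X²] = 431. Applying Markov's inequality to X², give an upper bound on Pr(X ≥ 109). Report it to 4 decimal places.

0.0363

Since X ≥ 0, the event {X ≥ 109} is the same as {X² ≥ 11881}.
Markov's inequality applied to X² gives Pr(X² ≥ 11881) ≤ E[X²]/11881 = 431/11881 = 0.0363.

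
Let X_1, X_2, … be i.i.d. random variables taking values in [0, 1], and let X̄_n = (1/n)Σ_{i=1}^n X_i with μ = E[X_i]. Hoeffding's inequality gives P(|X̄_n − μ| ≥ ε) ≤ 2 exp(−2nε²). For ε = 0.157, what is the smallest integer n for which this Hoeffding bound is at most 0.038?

Require 2·exp(−2nε²) ≤ 0.038, i.e. 2nε² ≥ ln(2/0.038) = 3.963316.
So n ≥ 3.963316 / (2·0.157²) = 80.395.
The smallest integer n is 81.

81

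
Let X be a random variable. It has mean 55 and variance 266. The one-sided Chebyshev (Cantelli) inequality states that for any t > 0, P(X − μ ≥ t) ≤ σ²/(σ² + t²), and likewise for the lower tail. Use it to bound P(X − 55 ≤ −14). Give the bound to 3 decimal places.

0.576

Here σ² = 266 and t = 14, so σ² + t² = 462.
Cantelli's bound: 266/462 = 0.5758.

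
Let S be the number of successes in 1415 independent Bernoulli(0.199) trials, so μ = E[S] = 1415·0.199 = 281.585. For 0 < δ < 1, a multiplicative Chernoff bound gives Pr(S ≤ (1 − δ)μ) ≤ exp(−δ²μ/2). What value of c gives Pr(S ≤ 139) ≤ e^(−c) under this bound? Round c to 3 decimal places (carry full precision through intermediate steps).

Write 139 = (1 − δ)μ, so δ = 1 − 139/281.585 = 0.5063658…
Then the exponent is δ²μ/2 = (μ − 139)²/(2μ) = 36.100080.

36.100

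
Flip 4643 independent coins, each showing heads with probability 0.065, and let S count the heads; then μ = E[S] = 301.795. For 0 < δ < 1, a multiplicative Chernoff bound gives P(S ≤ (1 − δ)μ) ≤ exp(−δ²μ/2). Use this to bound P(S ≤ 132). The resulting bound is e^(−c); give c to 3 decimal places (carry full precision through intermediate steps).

Write 132 = (1 − δ)μ, so δ = 1 − 132/301.795 = 0.562617…
Then the exponent is δ²μ/2 = (μ − 132)²/(2μ) = 47.764777.

47.765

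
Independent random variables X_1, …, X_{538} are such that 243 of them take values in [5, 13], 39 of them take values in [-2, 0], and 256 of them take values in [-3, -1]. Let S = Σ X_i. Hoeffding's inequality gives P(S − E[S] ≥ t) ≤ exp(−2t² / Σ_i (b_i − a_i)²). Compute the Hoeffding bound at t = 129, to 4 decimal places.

0.1368

Σ(b_i − a_i)² = 243·8² + 39·2² + 256·2² = 16732.
Exponent = 2·129² / 16732 = 1.98912.
Bound = exp(−1.98912) = 0.13682.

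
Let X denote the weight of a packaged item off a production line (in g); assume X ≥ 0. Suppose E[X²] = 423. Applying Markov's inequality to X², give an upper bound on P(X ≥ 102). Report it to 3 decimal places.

Since X ≥ 0, the event {X ≥ 102} is the same as {X² ≥ 10404}.
Markov's inequality applied to X² gives P(X² ≥ 10404) ≤ E[X²]/10404 = 423/10404 = 0.0407.

0.041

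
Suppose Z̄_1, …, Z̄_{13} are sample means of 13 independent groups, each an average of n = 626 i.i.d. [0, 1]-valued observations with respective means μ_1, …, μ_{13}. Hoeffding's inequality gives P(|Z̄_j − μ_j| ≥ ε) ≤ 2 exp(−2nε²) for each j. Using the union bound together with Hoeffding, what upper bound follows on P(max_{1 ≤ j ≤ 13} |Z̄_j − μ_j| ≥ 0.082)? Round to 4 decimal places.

0.0057

Per-experiment Hoeffding bound: 2·exp(−2·626·0.082²) = 2·exp(−8.41845) = 0.00044151.
Union bound over 13 events: 13·0.00044151 = 0.00574.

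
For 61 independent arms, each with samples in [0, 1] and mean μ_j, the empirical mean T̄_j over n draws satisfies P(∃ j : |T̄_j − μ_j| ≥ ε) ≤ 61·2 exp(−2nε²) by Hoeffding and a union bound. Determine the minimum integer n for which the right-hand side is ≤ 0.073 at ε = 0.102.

357

Need 2·61·exp(−2nε²) ≤ 0.073, i.e. exp(−2nε²) ≤ 0.073/122.
So 2nε² ≥ ln(122/0.073) = 7.421317.
Hence n ≥ 7.421317/(2·0.102²) = 356.657.
The smallest integer n is 357.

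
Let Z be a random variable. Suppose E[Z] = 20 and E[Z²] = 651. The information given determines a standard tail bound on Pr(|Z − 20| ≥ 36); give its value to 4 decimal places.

0.1937

The first two moments determine the variance, so Chebyshev's inequality is the sharpest standard bound available.
Var(Z) = E[Z²] − (E[Z])² = 651 − 400 = 251.
Chebyshev's inequality: Pr(|Z − μ| ≥ t) ≤ Var(Z)/t² = 251/1296 = 0.1937.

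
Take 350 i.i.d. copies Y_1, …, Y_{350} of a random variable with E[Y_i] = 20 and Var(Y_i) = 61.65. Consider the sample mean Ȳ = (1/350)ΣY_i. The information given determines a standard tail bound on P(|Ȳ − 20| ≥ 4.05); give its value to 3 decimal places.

With mean and variance of each term known, Chebyshev's inequality bounds the deviation of the sum (or sample mean).
Var(Ȳ) = Var(Y_i)/n = 61.65/350 = 0.17614.
Chebyshev: P(|Ȳ − 20| ≥ 4.05) ≤ Var(Ȳ)/(4.05)² = 61.65/(350·4.05²) = 0.0107.

0.011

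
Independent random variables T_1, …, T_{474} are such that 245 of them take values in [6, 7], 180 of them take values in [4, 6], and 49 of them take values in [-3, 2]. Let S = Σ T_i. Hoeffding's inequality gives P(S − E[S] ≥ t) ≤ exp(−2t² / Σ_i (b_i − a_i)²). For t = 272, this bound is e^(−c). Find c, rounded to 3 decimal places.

67.565

Σ(b_i − a_i)² = 245·1² + 180·2² + 49·5² = 2190.
c = 2t² / 2190 = 2·272² / 2190 = 67.5653.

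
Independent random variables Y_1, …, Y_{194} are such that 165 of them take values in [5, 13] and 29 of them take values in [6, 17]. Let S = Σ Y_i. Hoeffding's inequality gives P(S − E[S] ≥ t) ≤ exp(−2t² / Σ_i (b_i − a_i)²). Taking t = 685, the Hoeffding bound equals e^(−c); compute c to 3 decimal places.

66.703

Σ(b_i − a_i)² = 165·8² + 29·11² = 14069.
c = 2t² / 14069 = 2·685² / 14069 = 66.7034.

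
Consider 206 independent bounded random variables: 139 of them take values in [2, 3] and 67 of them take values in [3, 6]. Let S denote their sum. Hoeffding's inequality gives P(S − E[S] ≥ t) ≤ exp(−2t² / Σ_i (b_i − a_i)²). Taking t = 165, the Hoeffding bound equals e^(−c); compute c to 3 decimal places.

73.383

Σ(b_i − a_i)² = 139·1² + 67·3² = 742.
c = 2t² / 742 = 2·165² / 742 = 73.3827.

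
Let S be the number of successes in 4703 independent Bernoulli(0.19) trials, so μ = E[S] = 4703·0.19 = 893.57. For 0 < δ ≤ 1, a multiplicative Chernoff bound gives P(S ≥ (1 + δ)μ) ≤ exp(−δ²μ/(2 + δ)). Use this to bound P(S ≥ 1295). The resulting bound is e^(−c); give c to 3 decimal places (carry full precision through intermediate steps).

Write 1295 = (1 + δ)μ, so δ = 1295/893.57 − 1 = 0.4492429…
Then the exponent is δ²μ/(2 + δ) = (1295 − μ)² / (μ·(2 + δ)) = 73.630747.

73.631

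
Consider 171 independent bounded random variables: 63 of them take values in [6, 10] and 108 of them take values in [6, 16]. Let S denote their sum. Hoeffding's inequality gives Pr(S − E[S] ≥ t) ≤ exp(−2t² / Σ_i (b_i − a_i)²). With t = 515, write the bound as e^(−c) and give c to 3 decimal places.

44.923

Σ(b_i − a_i)² = 63·4² + 108·10² = 11808.
c = 2t² / 11808 = 2·515² / 11808 = 44.9229.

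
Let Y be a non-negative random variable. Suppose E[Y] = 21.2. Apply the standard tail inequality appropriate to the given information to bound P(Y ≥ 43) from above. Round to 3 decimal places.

0.493

Only the mean of a non-negative variable is known, so Markov's inequality is the applicable tail bound.
Markov's inequality: for a non-negative random variable, P(Y ≥ a) ≤ E[Y]/a.
Here E[Y] = 21.2 and a = 43, so the bound is 21.2/43 = 0.4930.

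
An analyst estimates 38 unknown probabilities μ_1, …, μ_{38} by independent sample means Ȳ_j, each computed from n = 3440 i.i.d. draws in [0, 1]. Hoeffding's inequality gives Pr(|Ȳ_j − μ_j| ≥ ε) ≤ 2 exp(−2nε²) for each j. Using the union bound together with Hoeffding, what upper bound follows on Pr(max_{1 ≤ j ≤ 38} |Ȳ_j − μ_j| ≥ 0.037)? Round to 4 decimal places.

Per-experiment Hoeffding bound: 2·exp(−2·3440·0.037²) = 2·exp(−9.41872) = 0.00016238.
Union bound over 38 events: 38·0.00016238 = 0.00617.

0.0062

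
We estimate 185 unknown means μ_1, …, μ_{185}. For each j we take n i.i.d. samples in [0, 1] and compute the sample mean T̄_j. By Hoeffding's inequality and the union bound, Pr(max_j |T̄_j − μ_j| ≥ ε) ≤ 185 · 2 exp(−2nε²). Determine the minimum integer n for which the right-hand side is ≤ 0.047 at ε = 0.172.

152

Need 2·185·exp(−2nε²) ≤ 0.047, i.e. exp(−2nε²) ≤ 0.047/370.
So 2nε² ≥ ln(370/0.047) = 8.971111.
Hence n ≥ 8.971111/(2·0.172²) = 151.621.
The smallest integer n is 152.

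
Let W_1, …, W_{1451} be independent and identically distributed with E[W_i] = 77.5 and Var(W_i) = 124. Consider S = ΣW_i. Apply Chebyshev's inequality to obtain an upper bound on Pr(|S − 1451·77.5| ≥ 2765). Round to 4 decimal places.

0.0235

Var(S) = n·Var(W_i) = 1451·124 = 179924.
Chebyshev: Pr(|S − 1451·77.5| ≥ 2765) ≤ Var(S)/2765² = 179924/7645225 = 0.0235.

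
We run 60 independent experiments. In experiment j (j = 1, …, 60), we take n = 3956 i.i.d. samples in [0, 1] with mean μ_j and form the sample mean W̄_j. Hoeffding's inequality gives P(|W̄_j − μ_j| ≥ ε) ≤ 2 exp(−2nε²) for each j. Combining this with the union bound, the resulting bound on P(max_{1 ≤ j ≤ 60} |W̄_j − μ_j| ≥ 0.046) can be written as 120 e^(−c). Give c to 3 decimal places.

16.742

Union bound over the 60 events: P(max_{1 ≤ j ≤ 60} |W̄_j − μ_j| ≥ 0.046) ≤ 60·2·exp(−2nε²) = 120 exp(−2·3956·0.046²).
So c = 2·3956·0.046² = 16.7418.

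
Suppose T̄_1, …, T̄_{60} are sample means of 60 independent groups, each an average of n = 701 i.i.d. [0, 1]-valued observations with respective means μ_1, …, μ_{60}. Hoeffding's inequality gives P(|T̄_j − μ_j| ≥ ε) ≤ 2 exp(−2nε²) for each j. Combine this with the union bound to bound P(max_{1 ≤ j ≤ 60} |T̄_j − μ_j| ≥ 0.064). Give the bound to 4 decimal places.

Per-experiment Hoeffding bound: 2·exp(−2·701·0.064²) = 2·exp(−5.74259) = 0.0064129.
Union bound over 60 events: 60·0.0064129 = 0.38477.

0.3848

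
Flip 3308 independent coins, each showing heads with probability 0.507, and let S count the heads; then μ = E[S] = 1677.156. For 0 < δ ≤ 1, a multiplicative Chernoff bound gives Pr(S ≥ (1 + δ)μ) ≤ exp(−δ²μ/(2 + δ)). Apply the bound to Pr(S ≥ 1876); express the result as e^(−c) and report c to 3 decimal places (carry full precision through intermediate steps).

Write 1876 = (1 + δ)μ, so δ = 1876/1677.156 − 1 = 0.1185602…
Then the exponent is δ²μ/(2 + δ) = (1876 − μ)² / (μ·(2 + δ)) = 11.127836.

11.128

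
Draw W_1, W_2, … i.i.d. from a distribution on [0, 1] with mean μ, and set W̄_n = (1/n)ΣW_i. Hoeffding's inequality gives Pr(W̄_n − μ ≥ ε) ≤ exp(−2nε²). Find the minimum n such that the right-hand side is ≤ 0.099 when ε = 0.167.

Require exp(−2nε²) ≤ 0.099, i.e. 2nε² ≥ ln(1/0.099) = 2.312635.
So n ≥ 2.312635 / (2·0.167²) = 41.461.
The smallest integer n is 42.

42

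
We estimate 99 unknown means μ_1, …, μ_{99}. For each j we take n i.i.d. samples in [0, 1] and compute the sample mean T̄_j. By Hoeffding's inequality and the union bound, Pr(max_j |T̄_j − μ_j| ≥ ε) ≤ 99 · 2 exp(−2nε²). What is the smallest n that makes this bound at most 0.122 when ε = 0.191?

Need 2·99·exp(−2nε²) ≤ 0.122, i.e. exp(−2nε²) ≤ 0.122/198.
So 2nε² ≥ ln(198/0.122) = 7.392001.
Hence n ≥ 7.392001/(2·0.191²) = 101.313.
The smallest integer n is 102.

102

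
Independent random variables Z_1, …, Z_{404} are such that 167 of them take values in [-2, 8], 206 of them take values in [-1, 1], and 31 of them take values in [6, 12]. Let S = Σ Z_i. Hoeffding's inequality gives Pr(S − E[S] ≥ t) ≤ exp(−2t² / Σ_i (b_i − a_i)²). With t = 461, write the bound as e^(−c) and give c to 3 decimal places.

Σ(b_i − a_i)² = 167·10² + 206·2² + 31·6² = 18640.
c = 2t² / 18640 = 2·461² / 18640 = 22.8027.

22.803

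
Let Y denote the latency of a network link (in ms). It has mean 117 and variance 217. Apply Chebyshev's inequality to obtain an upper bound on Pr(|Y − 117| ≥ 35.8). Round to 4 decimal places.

Chebyshev: Pr(|Y − μ| ≥ t) ≤ Var(Y)/t².
Bound = 217 / 1281.64 = 0.1693.

0.1693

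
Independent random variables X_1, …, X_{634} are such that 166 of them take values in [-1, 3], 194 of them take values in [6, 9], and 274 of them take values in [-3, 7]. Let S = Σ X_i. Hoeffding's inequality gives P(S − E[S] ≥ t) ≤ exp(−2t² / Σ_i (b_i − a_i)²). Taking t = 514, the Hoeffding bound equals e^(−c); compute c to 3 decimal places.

Σ(b_i − a_i)² = 166·4² + 194·3² + 274·10² = 31802.
c = 2t² / 31802 = 2·514² / 31802 = 16.6151.

16.615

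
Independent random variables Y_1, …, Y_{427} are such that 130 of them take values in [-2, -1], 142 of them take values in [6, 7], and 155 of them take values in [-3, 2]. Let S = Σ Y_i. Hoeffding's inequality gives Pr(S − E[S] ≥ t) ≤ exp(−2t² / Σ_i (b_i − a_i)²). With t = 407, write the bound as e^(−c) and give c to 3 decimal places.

Σ(b_i − a_i)² = 130·1² + 142·1² + 155·5² = 4147.
c = 2t² / 4147 = 2·407² / 4147 = 79.8886.

79.889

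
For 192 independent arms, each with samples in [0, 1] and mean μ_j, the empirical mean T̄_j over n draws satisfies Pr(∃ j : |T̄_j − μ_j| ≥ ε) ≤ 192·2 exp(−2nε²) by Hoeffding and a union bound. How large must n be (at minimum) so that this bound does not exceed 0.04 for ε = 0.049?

1910

Need 2·192·exp(−2nε²) ≤ 0.04, i.e. exp(−2nε²) ≤ 0.04/384.
So 2nε² ≥ ln(384/0.04) = 9.169518.
Hence n ≥ 9.169518/(2·0.049²) = 1909.521.
The smallest integer n is 1910.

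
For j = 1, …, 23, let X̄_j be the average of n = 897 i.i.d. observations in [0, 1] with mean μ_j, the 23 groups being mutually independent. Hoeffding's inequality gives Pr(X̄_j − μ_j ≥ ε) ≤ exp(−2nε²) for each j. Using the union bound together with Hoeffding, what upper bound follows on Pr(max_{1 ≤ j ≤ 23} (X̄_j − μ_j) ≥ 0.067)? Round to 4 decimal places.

Per-experiment Hoeffding bound: exp(−2·897·0.067²) = exp(−8.05327) = 0.00031806.
Union bound over 23 events: 23·0.00031806 = 0.00732.

0.0073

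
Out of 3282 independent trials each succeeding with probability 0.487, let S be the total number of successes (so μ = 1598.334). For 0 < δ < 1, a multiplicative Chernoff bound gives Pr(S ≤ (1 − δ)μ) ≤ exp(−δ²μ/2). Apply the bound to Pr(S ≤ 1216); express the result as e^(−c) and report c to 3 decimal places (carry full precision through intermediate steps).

Write 1216 = (1 − δ)μ, so δ = 1 − 1216/1598.334 = 0.2392078…
Then the exponent is δ²μ/2 = (μ − 1216)²/(2μ) = 45.728642.

45.729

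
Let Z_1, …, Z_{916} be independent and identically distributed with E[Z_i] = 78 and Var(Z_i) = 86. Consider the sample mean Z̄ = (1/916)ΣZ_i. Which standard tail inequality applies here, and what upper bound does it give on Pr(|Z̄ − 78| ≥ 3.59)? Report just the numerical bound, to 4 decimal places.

0.0073

With mean and variance of each term known, Chebyshev's inequality bounds the deviation of the sum (or sample mean).
Var(Z̄) = Var(Z_i)/n = 86/916 = 0.093886.
Chebyshev: Pr(|Z̄ − 78| ≥ 3.59) ≤ Var(Z̄)/(3.59)² = 86/(916·3.59²) = 0.0073.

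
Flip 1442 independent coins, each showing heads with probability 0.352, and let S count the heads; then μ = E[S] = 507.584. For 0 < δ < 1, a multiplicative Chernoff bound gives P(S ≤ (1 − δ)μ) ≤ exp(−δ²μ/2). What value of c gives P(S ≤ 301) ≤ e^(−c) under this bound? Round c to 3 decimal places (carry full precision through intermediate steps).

42.039

Write 301 = (1 − δ)μ, so δ = 1 − 301/507.584 = 0.4069947…
Then the exponent is δ²μ/2 = (μ − 301)²/(2μ) = 42.039297.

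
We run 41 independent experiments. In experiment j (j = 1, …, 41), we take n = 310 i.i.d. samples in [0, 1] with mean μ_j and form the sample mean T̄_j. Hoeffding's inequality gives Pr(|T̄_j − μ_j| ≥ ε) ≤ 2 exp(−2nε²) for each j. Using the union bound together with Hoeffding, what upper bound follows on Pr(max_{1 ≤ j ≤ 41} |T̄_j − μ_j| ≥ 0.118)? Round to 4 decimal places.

Per-experiment Hoeffding bound: 2·exp(−2·310·0.118²) = 2·exp(−8.63288) = 0.0003563.
Union bound over 41 events: 41·0.0003563 = 0.01461.

0.0146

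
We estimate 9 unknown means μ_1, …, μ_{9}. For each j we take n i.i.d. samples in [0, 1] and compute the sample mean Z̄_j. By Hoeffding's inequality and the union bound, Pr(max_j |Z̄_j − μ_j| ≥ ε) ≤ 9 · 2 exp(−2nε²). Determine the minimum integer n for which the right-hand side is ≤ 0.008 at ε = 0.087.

510

Need 2·9·exp(−2nε²) ≤ 0.008, i.e. exp(−2nε²) ≤ 0.008/18.
So 2nε² ≥ ln(18/0.008) = 7.718685.
Hence n ≥ 7.718685/(2·0.087²) = 509.888.
The smallest integer n is 510.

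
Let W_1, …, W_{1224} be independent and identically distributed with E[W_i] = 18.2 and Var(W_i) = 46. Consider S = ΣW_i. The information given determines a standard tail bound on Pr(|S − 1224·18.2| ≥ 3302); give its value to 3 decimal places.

With mean and variance of each term known, Chebyshev's inequality bounds the deviation of the sum (or sample mean).
Var(S) = n·Var(W_i) = 1224·46 = 56304.
Chebyshev: Pr(|S − 1224·18.2| ≥ 3302) ≤ Var(S)/3302² = 56304/10903204 = 0.0052.

0.005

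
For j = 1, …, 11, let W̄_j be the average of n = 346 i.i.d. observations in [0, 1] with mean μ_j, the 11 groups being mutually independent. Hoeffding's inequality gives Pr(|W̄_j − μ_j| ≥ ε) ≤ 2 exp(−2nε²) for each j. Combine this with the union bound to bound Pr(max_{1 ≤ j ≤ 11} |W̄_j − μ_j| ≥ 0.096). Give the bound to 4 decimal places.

Per-experiment Hoeffding bound: 2·exp(−2·346·0.096²) = 2·exp(−6.37747) = 0.0033988.
Union bound over 11 events: 11·0.0033988 = 0.03739.

0.0374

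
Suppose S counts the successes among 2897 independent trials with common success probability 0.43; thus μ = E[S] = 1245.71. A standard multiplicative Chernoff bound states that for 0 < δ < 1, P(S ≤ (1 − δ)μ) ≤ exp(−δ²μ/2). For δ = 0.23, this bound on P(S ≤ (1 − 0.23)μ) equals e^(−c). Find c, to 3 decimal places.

32.949

c = δ²μ/2 = 0.23²·1245.71/2 = 32.9490.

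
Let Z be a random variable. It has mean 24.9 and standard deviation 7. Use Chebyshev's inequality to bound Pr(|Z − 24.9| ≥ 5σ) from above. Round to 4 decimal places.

Chebyshev: Pr(|Z − μ| ≥ t) ≤ Var(Z)/t².
Var(Z) = σ² = 7² = 49.
t = 5·7 = 35.
Bound = 49 / 1225 = 0.0400.

0.0400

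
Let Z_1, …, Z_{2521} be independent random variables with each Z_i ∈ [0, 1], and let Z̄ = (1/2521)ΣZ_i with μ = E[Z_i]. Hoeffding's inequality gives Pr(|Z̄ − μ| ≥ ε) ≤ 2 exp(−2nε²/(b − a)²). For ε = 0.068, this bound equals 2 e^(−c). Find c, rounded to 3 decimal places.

c = 2nε²/(b − a)² = 2·2521·0.068² / 1² = 23.3142.

23.314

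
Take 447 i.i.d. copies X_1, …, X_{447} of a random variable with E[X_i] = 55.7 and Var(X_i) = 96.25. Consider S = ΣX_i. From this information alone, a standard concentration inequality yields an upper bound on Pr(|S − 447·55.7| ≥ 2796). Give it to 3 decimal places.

0.006

With mean and variance of each term known, Chebyshev's inequality bounds the deviation of the sum (or sample mean).
Var(S) = n·Var(X_i) = 447·96.25 = 43023.75.
Chebyshev: Pr(|S − 447·55.7| ≥ 2796) ≤ Var(S)/2796² = 43023.75/7817616 = 0.0055.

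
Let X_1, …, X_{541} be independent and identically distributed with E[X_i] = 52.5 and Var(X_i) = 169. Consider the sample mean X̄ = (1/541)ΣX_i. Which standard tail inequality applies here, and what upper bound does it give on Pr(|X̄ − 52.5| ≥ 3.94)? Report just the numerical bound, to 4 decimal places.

0.0201

With mean and variance of each term known, Chebyshev's inequality bounds the deviation of the sum (or sample mean).
Var(X̄) = Var(X_i)/n = 169/541 = 0.31238.
Chebyshev: Pr(|X̄ − 52.5| ≥ 3.94) ≤ Var(X̄)/(3.94)² = 169/(541·3.94²) = 0.0201.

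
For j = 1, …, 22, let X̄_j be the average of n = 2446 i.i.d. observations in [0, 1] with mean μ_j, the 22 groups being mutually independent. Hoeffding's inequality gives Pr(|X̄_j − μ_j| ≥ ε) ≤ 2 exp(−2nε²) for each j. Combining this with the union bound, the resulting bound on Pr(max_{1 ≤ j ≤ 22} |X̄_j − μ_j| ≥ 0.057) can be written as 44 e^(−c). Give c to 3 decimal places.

Union bound over the 22 events: Pr(max_{1 ≤ j ≤ 22} |X̄_j − μ_j| ≥ 0.057) ≤ 22·2·exp(−2nε²) = 44 exp(−2·2446·0.057²).
So c = 2·2446·0.057² = 15.8941.

15.894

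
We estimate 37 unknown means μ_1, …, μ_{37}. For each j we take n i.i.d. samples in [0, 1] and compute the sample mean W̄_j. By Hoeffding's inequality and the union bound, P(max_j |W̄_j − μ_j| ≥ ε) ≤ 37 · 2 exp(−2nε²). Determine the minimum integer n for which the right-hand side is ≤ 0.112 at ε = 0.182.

99

Need 2·37·exp(−2nε²) ≤ 0.112, i.e. exp(−2nε²) ≤ 0.112/74.
So 2nε² ≥ ln(74/0.112) = 6.493322.
Hence n ≥ 6.493322/(2·0.182²) = 98.015.
The smallest integer n is 99.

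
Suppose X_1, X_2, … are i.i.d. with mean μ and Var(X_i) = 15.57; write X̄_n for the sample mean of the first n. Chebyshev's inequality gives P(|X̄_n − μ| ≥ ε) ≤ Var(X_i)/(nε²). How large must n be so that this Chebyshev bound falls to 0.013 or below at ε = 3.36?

107

Require 15.57/(n·3.36²) ≤ 0.013, i.e. n ≥ 15.57/(0.013·3.36²) = 106.088.
The smallest integer n is 107.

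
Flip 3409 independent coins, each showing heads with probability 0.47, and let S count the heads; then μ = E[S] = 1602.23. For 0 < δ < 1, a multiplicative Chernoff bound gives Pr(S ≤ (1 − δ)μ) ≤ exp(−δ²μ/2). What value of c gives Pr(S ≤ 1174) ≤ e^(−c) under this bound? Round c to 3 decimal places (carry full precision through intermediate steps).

57.227

Write 1174 = (1 − δ)μ, so δ = 1 − 1174/1602.23 = 0.2672712…
Then the exponent is δ²μ/2 = (μ − 1174)²/(2μ) = 57.226782.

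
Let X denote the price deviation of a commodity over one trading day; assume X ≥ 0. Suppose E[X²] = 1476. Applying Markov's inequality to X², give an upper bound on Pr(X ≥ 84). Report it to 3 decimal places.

0.209

Since X ≥ 0, the event {X ≥ 84} is the same as {X² ≥ 7056}.
Markov's inequality applied to X² gives Pr(X² ≥ 7056) ≤ E[X²]/7056 = 1476/7056 = 0.2092.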